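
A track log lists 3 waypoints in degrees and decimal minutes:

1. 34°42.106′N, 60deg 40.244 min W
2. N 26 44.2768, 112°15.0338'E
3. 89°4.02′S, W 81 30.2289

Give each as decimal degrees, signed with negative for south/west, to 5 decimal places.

Point 1:
  Latitude: 34 + 42.106/60 = 34.701767
  N → positive
  Lon: 40.244′ = 0.670733°; total 60.670733
  hemisphere W, so the sign is −
Point 2:
  φ: 44.2768′ = 0.737947°; total 26.737947
  N ⇒ keep positive
  Longitude: 112 + 15.0338/60 = 112.250563
  E ⇒ keep positive
Point 3:
  φ: 89 + 4.02/60 = 89.067000
  S → negative
  Longitude: 30.2289′ = 0.503815°; total 81.503815
  W → negative

1. 34.70177, -60.67073
2. 26.73795, 112.25056
3. -89.06700, -81.50382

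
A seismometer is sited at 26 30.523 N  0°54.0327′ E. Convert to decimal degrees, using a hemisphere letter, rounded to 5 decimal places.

26.50872° N, 0.90055° E

Latitude: 30.523′ = 0.508717°; total 26.508717
Longitude: 54.0327′ = 0.900545°; total 0.900545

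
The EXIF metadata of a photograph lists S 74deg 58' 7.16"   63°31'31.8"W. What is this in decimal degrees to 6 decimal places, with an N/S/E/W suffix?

Latitude: 58′ + 7.16″ = 58.11933′; 74 + 58.11933/60 = 74.9686556
Longitude: 63° + 31/60 + 31.8/3600 = 63 + 0.516667 + 0.008833 = 63.5255000

74.968656° S, 63.525500° W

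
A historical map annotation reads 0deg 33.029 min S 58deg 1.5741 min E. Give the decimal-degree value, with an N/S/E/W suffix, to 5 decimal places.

φ: 0 + 33.029/60 = 0.550483
Lon: 58 + 1.5741/60 = 58.026235

0.55048° S, 58.02624° E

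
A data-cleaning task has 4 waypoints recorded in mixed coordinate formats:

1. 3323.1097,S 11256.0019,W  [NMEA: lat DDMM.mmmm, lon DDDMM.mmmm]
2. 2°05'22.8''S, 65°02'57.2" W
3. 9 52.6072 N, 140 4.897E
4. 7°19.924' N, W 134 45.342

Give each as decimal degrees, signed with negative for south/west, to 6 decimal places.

1. -33.385162, -112.933365
2. -2.089667, -65.049222
3. 9.876787, 140.081617
4. 7.332067, -134.755700

Point 1:
  Lat: split at 2 digits → 33° and 23.1097′; 33 + 23.1097/60 = 33.3851617
  S ⇒ negate
  Longitude: degrees = first 3 digits = 112, minutes = 56.0019; 112 + 56.0019/60 = 112.9333650
  W → negative
Point 2:
  φ: 2 + 5/60 + 22.8/3600 = 2.0896667
  S ⇒ negate
  Longitude: 2′ + 57.2″ = 2.95333′; 65 + 2.95333/60 = 65.0492222
  hemisphere W, so the sign is −
Point 3:
  Latitude: 52.6072′ = 0.876787°; total 9.8767867
  N ⇒ keep positive
  Lon: 4.897′ = 0.081617°; total 140.0816167
  E → positive
Point 4:
  Lat: 19.924′ = 0.332067°; total 7.3320667
  N ⇒ keep positive
  λ: 134 + 45.342/60 = 134.7557000
  hemisphere W, so the sign is −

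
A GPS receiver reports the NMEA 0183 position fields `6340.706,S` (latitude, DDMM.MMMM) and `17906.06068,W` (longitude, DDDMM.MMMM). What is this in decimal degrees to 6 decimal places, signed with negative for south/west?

Lat: split at 2 digits → 63° and 40.706′; 63 + 40.706/60 = 63.6784333
S → negative
Lon: degrees = first 3 digits = 179, minutes = 6.06068; 179 + 6.06068/60 = 179.1010113
hemisphere W, so the sign is −

-63.678433, -179.101011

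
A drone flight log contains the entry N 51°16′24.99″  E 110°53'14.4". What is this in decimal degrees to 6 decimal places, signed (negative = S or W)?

51.273608, 110.887333

Lat: 51° + 16/60 + 24.99/3600 = 51 + 0.266667 + 0.006942 = 51.2736083
N ⇒ keep positive
Longitude: 110° + 53/60 + 14.4/3600 = 110 + 0.883333 + 0.004000 = 110.8873333
E → positive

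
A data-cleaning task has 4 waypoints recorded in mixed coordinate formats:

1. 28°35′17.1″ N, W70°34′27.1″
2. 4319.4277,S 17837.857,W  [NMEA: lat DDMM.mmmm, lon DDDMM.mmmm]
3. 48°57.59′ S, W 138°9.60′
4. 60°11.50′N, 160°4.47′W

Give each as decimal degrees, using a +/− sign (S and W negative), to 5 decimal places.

1. 28.58808, -70.57419
2. -43.32380, -178.63095
3. -48.95983, -138.16000
4. 60.19167, -160.07450

Point 1:
  Latitude: 28° + 35/60 + 17.1/3600 = 28 + 0.583333 + 0.004750 = 28.588083
  N → positive
  Lon: 34′ + 27.1″ = 34.45167′; 70 + 34.45167/60 = 70.574194
  hemisphere W, so the sign is −
Point 2:
  Latitude: degrees = first 2 digits = 43, minutes = 19.4277; 43 + 19.4277/60 = 43.323795
  S → negative
  Longitude: degrees = first 3 digits = 178, minutes = 37.857; 178 + 37.857/60 = 178.630950
  W → negative
Point 3:
  φ: 57.59′ = 0.959833°; total 48.959833
  hemisphere S, so the sign is −
  Lon: 9.6′ = 0.160000°; total 138.160000
  hemisphere W, so the sign is −
Point 4:
  Latitude: 11.5′ = 0.191667°; total 60.191667
  N → positive
  Longitude: 4.47′ = 0.074500°; total 160.074500
  hemisphere W, so the sign is −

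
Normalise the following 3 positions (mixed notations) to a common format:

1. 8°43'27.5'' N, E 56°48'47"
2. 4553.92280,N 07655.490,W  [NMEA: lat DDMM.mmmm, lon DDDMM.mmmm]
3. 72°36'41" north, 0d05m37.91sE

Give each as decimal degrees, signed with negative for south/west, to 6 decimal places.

1. 8.724306, 56.813056
2. 45.898713, -76.924833
3. 72.611389, 0.093864

Point 1:
  φ: 8 + 43/60 + 27.5/3600 = 8.7243056
  N → positive
  Lon: 48′ + 47″ = 48.78333′; 56 + 48.78333/60 = 56.8130556
  E ⇒ keep positive
Point 2:
  Latitude: degrees = first 2 digits = 45, minutes = 53.9228; 45 + 53.9228/60 = 45.8987133
  N → positive
  Lon: degrees = first 3 digits = 76, minutes = 55.49; 76 + 55.49/60 = 76.9248333
  hemisphere W, so the sign is −
Point 3:
  φ: 72° + 36/60 + 41/3600 = 72 + 0.600000 + 0.011389 = 72.6113889
  N ⇒ keep positive
  Lon: 5′ + 37.91″ = 5.63183′; 0 + 5.63183/60 = 0.0938639
  E → positive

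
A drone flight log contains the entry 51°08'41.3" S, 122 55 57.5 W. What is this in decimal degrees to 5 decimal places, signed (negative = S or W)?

-51.14481, -122.93264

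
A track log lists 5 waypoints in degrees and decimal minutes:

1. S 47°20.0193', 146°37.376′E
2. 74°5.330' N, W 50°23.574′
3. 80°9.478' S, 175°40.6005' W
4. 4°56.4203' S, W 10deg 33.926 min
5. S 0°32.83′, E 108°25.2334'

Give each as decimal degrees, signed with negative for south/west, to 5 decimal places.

1. -47.33366, 146.62293
2. 74.08883, -50.39290
3. -80.15797, -175.67668
4. -4.94034, -10.56543
5. -0.54717, 108.42056

Point 1:
  Latitude: 20.0193′ = 0.333655°; total 47.333655
  S → negative
  Longitude: 146 + 37.376/60 = 146.622933
  E → positive
Point 2:
  φ: 5.33′ = 0.088833°; total 74.088833
  N → positive
  Lon: 23.574′ = 0.392900°; total 50.392900
  W → negative
Point 3:
  φ: 9.478′ = 0.157967°; total 80.157967
  hemisphere S, so the sign is −
  λ: 40.6005′ = 0.676675°; total 175.676675
  W → negative
Point 4:
  Latitude: 56.4203′ = 0.940338°; total 4.940338
  S → negative
  Lon: 10 + 33.926/60 = 10.565433
  hemisphere W, so the sign is −
Point 5:
  Latitude: 0 + 32.83/60 = 0.547167
  S → negative
  λ: 25.2334′ = 0.420557°; total 108.420557
  E → positive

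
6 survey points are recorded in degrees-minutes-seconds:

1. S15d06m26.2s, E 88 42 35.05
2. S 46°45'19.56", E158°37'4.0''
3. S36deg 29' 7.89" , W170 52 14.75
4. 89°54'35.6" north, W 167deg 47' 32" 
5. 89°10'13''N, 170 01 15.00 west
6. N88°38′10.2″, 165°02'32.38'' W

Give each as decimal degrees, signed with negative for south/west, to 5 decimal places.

1. -15.10728, 88.70974
2. -46.75543, 158.61778
3. -36.48553, -170.87076
4. 89.90989, -167.79222
5. 89.17028, -170.02083
6. 88.63617, -165.04233

Point 1:
  Latitude: 6′ + 26.2″ = 6.43667′; 15 + 6.43667/60 = 15.107278
  S ⇒ negate
  Longitude: 88° + 42/60 + 35.05/3600 = 88 + 0.700000 + 0.009736 = 88.709736
  E ⇒ keep positive
Point 2:
  Lat: 45′ + 19.56″ = 45.32600′; 46 + 45.32600/60 = 46.755433
  hemisphere S, so the sign is −
  λ: 158° + 37/60 + 4/3600 = 158 + 0.616667 + 0.001111 = 158.617778
  E ⇒ keep positive
Point 3:
  Lat: 29′ + 7.89″ = 29.13150′; 36 + 29.13150/60 = 36.485525
  S → negative
  Longitude: 170° + 52/60 + 14.75/3600 = 170 + 0.866667 + 0.004097 = 170.870764
  W ⇒ negate
Point 4:
  Lat: 89° + 54/60 + 35.6/3600 = 89 + 0.900000 + 0.009889 = 89.909889
  N ⇒ keep positive
  Longitude: 167 + 47/60 + 32/3600 = 167.792222
  hemisphere W, so the sign is −
Point 5:
  φ: 89 + 10/60 + 13/3600 = 89.170278
  N → positive
  λ: 170° + 1/60 + 15/3600 = 170 + 0.016667 + 0.004167 = 170.020833
  W → negative
Point 6:
  Lat: 88 + 38/60 + 10.2/3600 = 88.636167
  N → positive
  Longitude: 2′ + 32.38″ = 2.53967′; 165 + 2.53967/60 = 165.042328
  hemisphere W, so the sign is −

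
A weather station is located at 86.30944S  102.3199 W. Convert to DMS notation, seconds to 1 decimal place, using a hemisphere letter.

86°18′34.0″ S, 102°19′11.6″ W

Latitude: 0.309440 × 60 = 18.56640′ → 18′, remainder × 60 = 33.984″
Lon: whole degrees 102; 19.19400′ → 19′ and 11.640″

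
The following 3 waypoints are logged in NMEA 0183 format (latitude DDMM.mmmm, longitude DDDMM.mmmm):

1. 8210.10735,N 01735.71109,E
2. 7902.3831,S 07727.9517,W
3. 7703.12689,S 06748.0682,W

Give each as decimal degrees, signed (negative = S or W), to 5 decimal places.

1. 82.16846, 17.59518
2. -79.03972, -77.46586
3. -77.05211, -67.80114

Point 1:
  Latitude: degrees = first 2 digits = 82, minutes = 10.10735; 82 + 10.10735/60 = 82.168456
  N ⇒ keep positive
  λ: degrees = first 3 digits = 17, minutes = 35.71109; 17 + 35.71109/60 = 17.595185
  E → positive
Point 2:
  φ: degrees = first 2 digits = 79, minutes = 2.3831; 79 + 2.3831/60 = 79.039718
  hemisphere S, so the sign is −
  Longitude: split at 3 digits → 077° and 27.9517′; 77 + 27.9517/60 = 77.465862
  W → negative
Point 3:
  Latitude: split at 2 digits → 77° and 3.12689′; 77 + 3.12689/60 = 77.052115
  S → negative
  Longitude: degrees = first 3 digits = 67, minutes = 48.0682; 67 + 48.0682/60 = 67.801137
  hemisphere W, so the sign is −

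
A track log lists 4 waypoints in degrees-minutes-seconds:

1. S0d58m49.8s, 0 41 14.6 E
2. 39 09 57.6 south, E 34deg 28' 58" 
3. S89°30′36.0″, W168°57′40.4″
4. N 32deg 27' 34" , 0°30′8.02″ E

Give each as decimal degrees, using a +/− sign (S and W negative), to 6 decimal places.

Point 1:
  Lat: 0° + 58/60 + 49.8/3600 = 0 + 0.966667 + 0.013833 = 0.9805000
  S → negative
  Lon: 41′ + 14.6″ = 41.24333′; 0 + 41.24333/60 = 0.6873889
  E → positive
Point 2:
  φ: 39° + 9/60 + 57.6/3600 = 39 + 0.150000 + 0.016000 = 39.1660000
  hemisphere S, so the sign is −
  Lon: 34° + 28/60 + 58/3600 = 34 + 0.466667 + 0.016111 = 34.4827778
  E → positive
Point 3:
  φ: 89 + 30/60 + 36/3600 = 89.5100000
  hemisphere S, so the sign is −
  Lon: 57′ + 40.4″ = 57.67333′; 168 + 57.67333/60 = 168.9612222
  W ⇒ negate
Point 4:
  φ: 32° + 27/60 + 34/3600 = 32 + 0.450000 + 0.009444 = 32.4594444
  N → positive
  λ: 0° + 30/60 + 8.02/3600 = 0 + 0.500000 + 0.002228 = 0.5022278
  E → positive

1. -0.980500, 0.687389
2. -39.166000, 34.482778
3. -89.510000, -168.961222
4. 32.459444, 0.502228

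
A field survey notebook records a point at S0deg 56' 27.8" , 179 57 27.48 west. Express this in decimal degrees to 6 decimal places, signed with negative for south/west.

-0.941056, -179.957633

Lat: 0 + 56/60 + 27.8/3600 = 0.9410556
hemisphere S, so the sign is −
Lon: 179° + 57/60 + 27.48/3600 = 179 + 0.950000 + 0.007633 = 179.9576333
W ⇒ negate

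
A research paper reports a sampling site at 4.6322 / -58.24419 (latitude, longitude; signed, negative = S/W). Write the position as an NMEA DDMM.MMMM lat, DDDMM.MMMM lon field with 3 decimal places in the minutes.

0437.932,N / 05814.651,W

Latitude: minutes = (4.632200 − 4) × 60 = 37.93200
Longitude is negative → W; |value| = 58.244190
Longitude: minutes = (58.244190 − 58) × 60 = 14.65140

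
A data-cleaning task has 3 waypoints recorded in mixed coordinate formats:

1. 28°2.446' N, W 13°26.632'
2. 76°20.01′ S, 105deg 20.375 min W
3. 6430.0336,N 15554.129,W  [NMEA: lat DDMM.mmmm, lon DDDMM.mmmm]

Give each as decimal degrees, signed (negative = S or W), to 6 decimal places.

Point 1:
  Lat: 2.446′ = 0.040767°; total 28.0407667
  N ⇒ keep positive
  λ: 13 + 26.632/60 = 13.4438667
  hemisphere W, so the sign is −
Point 2:
  φ: 20.01′ = 0.333500°; total 76.3335000
  S ⇒ negate
  λ: 105 + 20.375/60 = 105.3395833
  W ⇒ negate
Point 3:
  Lat: split at 2 digits → 64° and 30.0336′; 64 + 30.0336/60 = 64.5005600
  N → positive
  λ: degrees = first 3 digits = 155, minutes = 54.129; 155 + 54.129/60 = 155.9021500
  W ⇒ negate

1. 28.040767, -13.443867
2. -76.333500, -105.339583
3. 64.500560, -155.902150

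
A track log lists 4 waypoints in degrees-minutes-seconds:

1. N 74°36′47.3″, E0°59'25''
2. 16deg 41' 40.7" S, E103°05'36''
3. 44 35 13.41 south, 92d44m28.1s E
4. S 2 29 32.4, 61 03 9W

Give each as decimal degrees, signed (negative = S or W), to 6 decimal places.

Point 1:
  Latitude: 74° + 36/60 + 47.3/3600 = 74 + 0.600000 + 0.013139 = 74.6131389
  N → positive
  Lon: 0 + 59/60 + 25/3600 = 0.9902778
  E ⇒ keep positive
Point 2:
  Latitude: 16 + 41/60 + 40.7/3600 = 16.6946389
  S ⇒ negate
  Lon: 103° + 5/60 + 36/3600 = 103 + 0.083333 + 0.010000 = 103.0933333
  E → positive
Point 3:
  φ: 35′ + 13.41″ = 35.22350′; 44 + 35.22350/60 = 44.5870583
  S ⇒ negate
  λ: 92° + 44/60 + 28.1/3600 = 92 + 0.733333 + 0.007806 = 92.7411389
  E → positive
Point 4:
  Latitude: 2° + 29/60 + 32.4/3600 = 2 + 0.483333 + 0.009000 = 2.4923333
  hemisphere S, so the sign is −
  Longitude: 61 + 3/60 + 9/3600 = 61.0525000
  W ⇒ negate

1. 74.613139, 0.990278
2. -16.694639, 103.093333
3. -44.587058, 92.741139
4. -2.492333, -61.052500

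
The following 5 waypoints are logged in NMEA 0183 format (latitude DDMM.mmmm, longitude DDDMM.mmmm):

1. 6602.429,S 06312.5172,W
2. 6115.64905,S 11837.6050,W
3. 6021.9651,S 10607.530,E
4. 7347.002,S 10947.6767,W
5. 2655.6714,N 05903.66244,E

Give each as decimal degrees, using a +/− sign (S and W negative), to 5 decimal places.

1. -66.04048, -63.20862
2. -61.26082, -118.62675
3. -60.36609, 106.12550
4. -73.78337, -109.79461
5. 26.92786, 59.06104

Point 1:
  Latitude: degrees = first 2 digits = 66, minutes = 2.429; 66 + 2.429/60 = 66.040483
  S ⇒ negate
  Longitude: split at 3 digits → 063° and 12.5172′; 63 + 12.5172/60 = 63.208620
  W → negative
Point 2:
  Lat: split at 2 digits → 61° and 15.64905′; 61 + 15.64905/60 = 61.260818
  S → negative
  λ: degrees = first 3 digits = 118, minutes = 37.605; 118 + 37.605/60 = 118.626750
  hemisphere W, so the sign is −
Point 3:
  φ: split at 2 digits → 60° and 21.9651′; 60 + 21.9651/60 = 60.366085
  S → negative
  Lon: split at 3 digits → 106° and 7.53′; 106 + 7.53/60 = 106.125500
  E → positive
Point 4:
  Lat: split at 2 digits → 73° and 47.002′; 73 + 47.002/60 = 73.783367
  S → negative
  Lon: split at 3 digits → 109° and 47.6767′; 109 + 47.6767/60 = 109.794612
  W → negative
Point 5:
  Latitude: split at 2 digits → 26° and 55.6714′; 26 + 55.6714/60 = 26.927857
  N ⇒ keep positive
  Longitude: split at 3 digits → 059° and 3.66244′; 59 + 3.66244/60 = 59.061041
  E → positive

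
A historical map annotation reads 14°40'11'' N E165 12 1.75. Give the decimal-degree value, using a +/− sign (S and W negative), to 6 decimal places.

14.669722, 165.200486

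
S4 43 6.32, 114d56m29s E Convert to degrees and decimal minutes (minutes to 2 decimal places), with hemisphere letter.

φ: seconds/60 = 0.10533; minutes = 43 + 0.10533 = 43.1053
λ: 56 + 29/60 = 56.4833′

4° 43.11′ S, 114° 56.48′ E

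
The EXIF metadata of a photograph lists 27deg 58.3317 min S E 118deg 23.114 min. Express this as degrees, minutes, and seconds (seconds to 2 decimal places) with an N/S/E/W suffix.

27°58′19.90″ S, 118°23′6.84″ E

Latitude: fractional minutes 0.33170 × 60 = 19.9020″
Longitude: fractional minutes 0.11400 × 60 = 6.8400″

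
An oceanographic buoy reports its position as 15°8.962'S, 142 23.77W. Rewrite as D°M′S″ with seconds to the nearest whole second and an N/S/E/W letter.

15°08′58″ S, 142°23′46″ W

Latitude: fractional minutes 0.96200 × 60 = 57.72″
λ: fractional minutes 0.77000 × 60 = 46.20″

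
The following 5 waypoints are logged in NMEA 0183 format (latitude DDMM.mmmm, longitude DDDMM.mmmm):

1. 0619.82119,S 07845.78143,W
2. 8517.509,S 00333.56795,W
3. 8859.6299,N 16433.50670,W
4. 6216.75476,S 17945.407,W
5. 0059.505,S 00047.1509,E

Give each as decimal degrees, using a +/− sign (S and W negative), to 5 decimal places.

Point 1:
  Latitude: split at 2 digits → 06° and 19.82119′; 6 + 19.82119/60 = 6.330353
  S ⇒ negate
  λ: degrees = first 3 digits = 78, minutes = 45.78143; 78 + 45.78143/60 = 78.763024
  W ⇒ negate
Point 2:
  φ: split at 2 digits → 85° and 17.509′; 85 + 17.509/60 = 85.291817
  S ⇒ negate
  Longitude: split at 3 digits → 003° and 33.56795′; 3 + 33.56795/60 = 3.559466
  hemisphere W, so the sign is −
Point 3:
  Latitude: split at 2 digits → 88° and 59.6299′; 88 + 59.6299/60 = 88.993832
  N ⇒ keep positive
  Longitude: degrees = first 3 digits = 164, minutes = 33.5067; 164 + 33.5067/60 = 164.558445
  W ⇒ negate
Point 4:
  Latitude: split at 2 digits → 62° and 16.75476′; 62 + 16.75476/60 = 62.279246
  hemisphere S, so the sign is −
  Longitude: split at 3 digits → 179° and 45.407′; 179 + 45.407/60 = 179.756783
  W ⇒ negate
Point 5:
  Latitude: degrees = first 2 digits = 0, minutes = 59.505; 0 + 59.505/60 = 0.991750
  S → negative
  λ: split at 3 digits → 000° and 47.1509′; 0 + 47.1509/60 = 0.785848
  E ⇒ keep positive

1. -6.33035, -78.76302
2. -85.29182, -3.55947
3. 88.99383, -164.55845
4. -62.27925, -179.75678
5. -0.99175, 0.78585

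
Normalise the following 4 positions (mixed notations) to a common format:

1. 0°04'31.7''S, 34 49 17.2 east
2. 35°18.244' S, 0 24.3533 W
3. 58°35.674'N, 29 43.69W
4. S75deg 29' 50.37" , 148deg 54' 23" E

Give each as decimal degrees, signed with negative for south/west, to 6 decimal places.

Point 1:
  Latitude: 0° + 4/60 + 31.7/3600 = 0 + 0.066667 + 0.008806 = 0.0754722
  S ⇒ negate
  Longitude: 49′ + 17.2″ = 49.28667′; 34 + 49.28667/60 = 34.8214444
  E ⇒ keep positive
Point 2:
  Lat: 35 + 18.244/60 = 35.3040667
  S ⇒ negate
  Lon: 24.3533′ = 0.405888°; total 0.4058883
  W ⇒ negate
Point 3:
  Latitude: 58 + 35.674/60 = 58.5945667
  N ⇒ keep positive
  Lon: 43.69′ = 0.728167°; total 29.7281667
  W ⇒ negate
Point 4:
  Lat: 29′ + 50.37″ = 29.83950′; 75 + 29.83950/60 = 75.4973250
  hemisphere S, so the sign is −
  Lon: 148 + 54/60 + 23/3600 = 148.9063889
  E → positive

1. -0.075472, 34.821444
2. -35.304067, -0.405888
3. 58.594567, -29.728167
4. -75.497325, 148.906389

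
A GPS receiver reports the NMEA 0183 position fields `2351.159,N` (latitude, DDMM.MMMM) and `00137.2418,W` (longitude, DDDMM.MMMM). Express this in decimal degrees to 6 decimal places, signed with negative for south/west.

φ: degrees = first 2 digits = 23, minutes = 51.159; 23 + 51.159/60 = 23.8526500
N → positive
Lon: degrees = first 3 digits = 1, minutes = 37.2418; 1 + 37.2418/60 = 1.6206967
hemisphere W, so the sign is −

23.852650, -1.620697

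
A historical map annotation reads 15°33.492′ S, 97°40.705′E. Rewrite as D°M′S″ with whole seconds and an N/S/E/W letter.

15°33′30″ S, 97°40′42″ E

Latitude: fractional minutes 0.49200 × 60 = 29.52″
Longitude: fractional minutes 0.70500 × 60 = 42.30″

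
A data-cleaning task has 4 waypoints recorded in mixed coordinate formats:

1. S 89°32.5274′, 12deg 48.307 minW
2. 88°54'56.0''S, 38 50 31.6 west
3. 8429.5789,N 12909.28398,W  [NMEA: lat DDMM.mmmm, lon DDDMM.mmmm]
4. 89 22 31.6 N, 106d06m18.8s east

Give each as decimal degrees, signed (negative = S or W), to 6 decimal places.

1. -89.542123, -12.805117
2. -88.915556, -38.842111
3. 84.492982, -129.154733
4. 89.375444, 106.105222

Point 1:
  Lat: 32.5274′ = 0.542123°; total 89.5421233
  hemisphere S, so the sign is −
  Longitude: 12 + 48.307/60 = 12.8051167
  W ⇒ negate
Point 2:
  φ: 54′ + 56″ = 54.93333′; 88 + 54.93333/60 = 88.9155556
  hemisphere S, so the sign is −
  Lon: 38 + 50/60 + 31.6/3600 = 38.8421111
  W → negative
Point 3:
  Latitude: split at 2 digits → 84° and 29.5789′; 84 + 29.5789/60 = 84.4929817
  N → positive
  Longitude: degrees = first 3 digits = 129, minutes = 9.28398; 129 + 9.28398/60 = 129.1547330
  W → negative
Point 4:
  Lat: 89° + 22/60 + 31.6/3600 = 89 + 0.366667 + 0.008778 = 89.3754444
  N → positive
  Lon: 106 + 6/60 + 18.8/3600 = 106.1052222
  E ⇒ keep positive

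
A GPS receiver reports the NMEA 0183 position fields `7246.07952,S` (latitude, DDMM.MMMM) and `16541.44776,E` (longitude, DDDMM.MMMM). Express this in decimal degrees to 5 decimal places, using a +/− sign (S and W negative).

-72.76799, 165.69080

Lat: degrees = first 2 digits = 72, minutes = 46.07952; 72 + 46.07952/60 = 72.767992
hemisphere S, so the sign is −
λ: split at 3 digits → 165° and 41.44776′; 165 + 41.44776/60 = 165.690796
E ⇒ keep positive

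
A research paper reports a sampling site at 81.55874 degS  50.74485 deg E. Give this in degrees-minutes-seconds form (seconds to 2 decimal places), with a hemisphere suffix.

81°33′31.46″ S, 50°44′41.46″ E

Lat: 0.558740 × 60 = 33.52440′ → 33′, remainder × 60 = 31.4640″
Longitude: 0.744850 × 60 = 44.69100′ → 44′, remainder × 60 = 41.4600″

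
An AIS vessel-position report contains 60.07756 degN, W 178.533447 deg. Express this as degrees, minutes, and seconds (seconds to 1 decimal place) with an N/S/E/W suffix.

Latitude: 0.077560° → 4.65360′; 0.65360 × 60 = 39.216″
Lon: whole degrees 178; 32.00682′ → 32′ and 0.409″

60°04′39.2″ N, 178°32′0.4″ W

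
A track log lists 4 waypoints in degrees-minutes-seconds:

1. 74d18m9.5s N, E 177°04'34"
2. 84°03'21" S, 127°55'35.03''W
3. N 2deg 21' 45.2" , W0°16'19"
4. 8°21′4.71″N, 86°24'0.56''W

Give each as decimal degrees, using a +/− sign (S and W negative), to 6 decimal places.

Point 1:
  Latitude: 18′ + 9.5″ = 18.15833′; 74 + 18.15833/60 = 74.3026389
  N → positive
  λ: 177° + 4/60 + 34/3600 = 177 + 0.066667 + 0.009444 = 177.0761111
  E ⇒ keep positive
Point 2:
  Lat: 3′ + 21″ = 3.35000′; 84 + 3.35000/60 = 84.0558333
  S ⇒ negate
  Lon: 55′ + 35.03″ = 55.58383′; 127 + 55.58383/60 = 127.9263972
  W → negative
Point 3:
  Lat: 2° + 21/60 + 45.2/3600 = 2 + 0.350000 + 0.012556 = 2.3625556
  N ⇒ keep positive
  λ: 0° + 16/60 + 19/3600 = 0 + 0.266667 + 0.005278 = 0.2719444
  W ⇒ negate
Point 4:
  φ: 8° + 21/60 + 4.71/3600 = 8 + 0.350000 + 0.001308 = 8.3513083
  N ⇒ keep positive
  Lon: 24′ + 0.56″ = 24.00933′; 86 + 24.00933/60 = 86.4001556
  W → negative

1. 74.302639, 177.076111
2. -84.055833, -127.926397
3. 2.362556, -0.271944
4. 8.351308, -86.400156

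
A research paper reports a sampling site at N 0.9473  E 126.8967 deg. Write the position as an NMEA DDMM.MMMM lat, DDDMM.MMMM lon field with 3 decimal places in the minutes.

0056.838,N / 12653.802,E

φ: 0° + 0.947300 × 60 = 0° 56.83800′
Lon: 126° + 0.896700 × 60 = 126° 53.80200′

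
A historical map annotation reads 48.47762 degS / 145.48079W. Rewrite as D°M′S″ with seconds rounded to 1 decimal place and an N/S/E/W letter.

48°28′39.4″ S, 145°28′50.8″ W

Lat: 0.477620° → 28.65720′; 0.65720 × 60 = 39.432″
λ: 0.480790 × 60 = 28.84740′ → 28′, remainder × 60 = 50.844″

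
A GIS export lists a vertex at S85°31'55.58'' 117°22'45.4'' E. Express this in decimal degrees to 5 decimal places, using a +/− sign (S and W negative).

-85.53211, 117.37928

Lat: 85° + 31/60 + 55.58/3600 = 85 + 0.516667 + 0.015439 = 85.532106
hemisphere S, so the sign is −
Longitude: 117 + 22/60 + 45.4/3600 = 117.379278
E ⇒ keep positive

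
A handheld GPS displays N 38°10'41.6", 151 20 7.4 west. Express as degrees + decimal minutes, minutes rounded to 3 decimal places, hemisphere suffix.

Lat: 10 + 41.6/60 = 10.69333′
λ: seconds/60 = 0.12333; minutes = 20 + 0.12333 = 20.12333

38° 10.693′ N, 151° 20.123′ W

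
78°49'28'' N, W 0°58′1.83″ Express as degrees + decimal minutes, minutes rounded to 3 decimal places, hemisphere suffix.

φ: 49 + 28/60 = 49.46667′
λ: 58 + 1.83/60 = 58.03050′

78° 49.467′ N, 0° 58.031′ W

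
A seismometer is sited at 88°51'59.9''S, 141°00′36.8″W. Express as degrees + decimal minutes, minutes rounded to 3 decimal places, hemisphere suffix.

88° 51.998′ S, 141° 0.613′ W

Lat: 51 + 59.9/60 = 51.99833′
Longitude: seconds/60 = 0.61333; minutes = 0 + 0.61333 = 0.61333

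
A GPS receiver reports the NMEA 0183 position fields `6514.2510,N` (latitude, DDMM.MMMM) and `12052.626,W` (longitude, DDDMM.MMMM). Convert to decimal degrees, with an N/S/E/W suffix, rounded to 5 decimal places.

φ: split at 2 digits → 65° and 14.251′; 65 + 14.251/60 = 65.237517
λ: degrees = first 3 digits = 120, minutes = 52.626; 120 + 52.626/60 = 120.877100

65.23752° N, 120.87710° W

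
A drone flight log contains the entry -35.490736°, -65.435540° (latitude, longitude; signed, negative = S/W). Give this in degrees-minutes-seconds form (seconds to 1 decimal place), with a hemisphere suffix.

35°29′26.6″ S, 65°26′7.9″ W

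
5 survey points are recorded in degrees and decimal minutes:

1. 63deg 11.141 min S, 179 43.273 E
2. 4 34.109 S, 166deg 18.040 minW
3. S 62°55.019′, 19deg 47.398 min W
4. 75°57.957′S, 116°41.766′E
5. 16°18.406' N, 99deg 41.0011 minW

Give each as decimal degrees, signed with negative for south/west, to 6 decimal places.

1. -63.185683, 179.721217
2. -4.568483, -166.300667
3. -62.916983, -19.789967
4. -75.965950, 116.696100
5. 16.306767, -99.683352

Point 1:
  φ: 63 + 11.141/60 = 63.1856833
  S ⇒ negate
  λ: 43.273′ = 0.721217°; total 179.7212167
  E ⇒ keep positive
Point 2:
  Lat: 4 + 34.109/60 = 4.5684833
  S → negative
  λ: 18.04′ = 0.300667°; total 166.3006667
  W → negative
Point 3:
  Latitude: 55.019′ = 0.916983°; total 62.9169833
  S → negative
  Lon: 47.398′ = 0.789967°; total 19.7899667
  W → negative
Point 4:
  Latitude: 57.957′ = 0.965950°; total 75.9659500
  S ⇒ negate
  Longitude: 116 + 41.766/60 = 116.6961000
  E → positive
Point 5:
  φ: 18.406′ = 0.306767°; total 16.3067667
  N → positive
  Lon: 99 + 41.0011/60 = 99.6833517
  W → negative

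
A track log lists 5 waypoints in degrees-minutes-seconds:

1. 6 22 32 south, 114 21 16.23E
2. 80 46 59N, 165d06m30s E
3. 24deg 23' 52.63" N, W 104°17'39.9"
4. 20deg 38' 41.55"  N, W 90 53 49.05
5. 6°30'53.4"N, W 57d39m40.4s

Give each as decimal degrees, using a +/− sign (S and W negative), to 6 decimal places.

1. -6.375556, 114.354508
2. 80.783056, 165.108333
3. 24.397953, -104.294417
4. 20.644875, -90.896958
5. 6.514833, -57.661222

Point 1:
  Lat: 6 + 22/60 + 32/3600 = 6.3755556
  S ⇒ negate
  Longitude: 21′ + 16.23″ = 21.27050′; 114 + 21.27050/60 = 114.3545083
  E ⇒ keep positive
Point 2:
  Lat: 80 + 46/60 + 59/3600 = 80.7830556
  N → positive
  Lon: 165 + 6/60 + 30/3600 = 165.1083333
  E → positive
Point 3:
  φ: 24° + 23/60 + 52.63/3600 = 24 + 0.383333 + 0.014619 = 24.3979528
  N → positive
  Longitude: 104 + 17/60 + 39.9/3600 = 104.2944167
  W → negative
Point 4:
  φ: 20 + 38/60 + 41.55/3600 = 20.6448750
  N ⇒ keep positive
  Lon: 90 + 53/60 + 49.05/3600 = 90.8969583
  hemisphere W, so the sign is −
Point 5:
  φ: 6° + 30/60 + 53.4/3600 = 6 + 0.500000 + 0.014833 = 6.5148333
  N ⇒ keep positive
  λ: 39′ + 40.4″ = 39.67333′; 57 + 39.67333/60 = 57.6612222
  hemisphere W, so the sign is −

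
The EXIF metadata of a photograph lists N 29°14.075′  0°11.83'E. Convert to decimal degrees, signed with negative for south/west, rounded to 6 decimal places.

29.234583, 0.197167

φ: 14.075′ = 0.234583°; total 29.2345833
N → positive
Lon: 11.83′ = 0.197167°; total 0.1971667
E ⇒ keep positive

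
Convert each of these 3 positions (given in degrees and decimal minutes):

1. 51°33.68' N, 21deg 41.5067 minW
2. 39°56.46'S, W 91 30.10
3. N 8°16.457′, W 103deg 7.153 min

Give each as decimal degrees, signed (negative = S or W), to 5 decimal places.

1. 51.56133, -21.69178
2. -39.94100, -91.50167
3. 8.27428, -103.11922

Point 1:
  φ: 33.68′ = 0.561333°; total 51.561333
  N ⇒ keep positive
  Lon: 41.5067′ = 0.691778°; total 21.691778
  W ⇒ negate
Point 2:
  Lat: 56.46′ = 0.941000°; total 39.941000
  S ⇒ negate
  λ: 30.1′ = 0.501667°; total 91.501667
  W → negative
Point 3:
  φ: 16.457′ = 0.274283°; total 8.274283
  N ⇒ keep positive
  Longitude: 103 + 7.153/60 = 103.119217
  W ⇒ negate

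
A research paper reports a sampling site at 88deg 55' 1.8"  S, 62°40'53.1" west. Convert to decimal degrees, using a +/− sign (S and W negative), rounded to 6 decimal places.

φ: 55′ + 1.8″ = 55.03000′; 88 + 55.03000/60 = 88.9171667
hemisphere S, so the sign is −
Longitude: 62° + 40/60 + 53.1/3600 = 62 + 0.666667 + 0.014750 = 62.6814167
hemisphere W, so the sign is −

-88.917167, -62.681417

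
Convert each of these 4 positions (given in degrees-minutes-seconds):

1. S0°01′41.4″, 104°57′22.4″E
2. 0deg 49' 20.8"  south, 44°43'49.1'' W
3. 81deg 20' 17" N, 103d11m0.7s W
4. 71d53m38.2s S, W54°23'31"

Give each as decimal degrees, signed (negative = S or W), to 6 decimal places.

Point 1:
  φ: 1′ + 41.4″ = 1.69000′; 0 + 1.69000/60 = 0.0281667
  S ⇒ negate
  Longitude: 104° + 57/60 + 22.4/3600 = 104 + 0.950000 + 0.006222 = 104.9562222
  E → positive
Point 2:
  Latitude: 0° + 49/60 + 20.8/3600 = 0 + 0.816667 + 0.005778 = 0.8224444
  hemisphere S, so the sign is −
  Longitude: 44 + 43/60 + 49.1/3600 = 44.7303056
  W ⇒ negate
Point 3:
  Lat: 81 + 20/60 + 17/3600 = 81.3380556
  N ⇒ keep positive
  Lon: 11′ + 0.7″ = 11.01167′; 103 + 11.01167/60 = 103.1835278
  W → negative
Point 4:
  φ: 71 + 53/60 + 38.2/3600 = 71.8939444
  S ⇒ negate
  λ: 23′ + 31″ = 23.51667′; 54 + 23.51667/60 = 54.3919444
  W ⇒ negate

1. -0.028167, 104.956222
2. -0.822444, -44.730306
3. 81.338056, -103.183528
4. -71.893944, -54.391944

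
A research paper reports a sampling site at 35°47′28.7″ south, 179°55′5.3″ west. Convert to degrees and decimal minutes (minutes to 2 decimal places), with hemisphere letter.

35° 47.48′ S, 179° 55.09′ W

Lat: 47 + 28.7/60 = 47.4783′
λ: seconds/60 = 0.08833; minutes = 55 + 0.08833 = 55.0883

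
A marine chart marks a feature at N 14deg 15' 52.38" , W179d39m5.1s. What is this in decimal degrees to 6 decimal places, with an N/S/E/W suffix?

φ: 14° + 15/60 + 52.38/3600 = 14 + 0.250000 + 0.014550 = 14.2645500
Lon: 179 + 39/60 + 5.1/3600 = 179.6514167

14.264550° N, 179.651417° W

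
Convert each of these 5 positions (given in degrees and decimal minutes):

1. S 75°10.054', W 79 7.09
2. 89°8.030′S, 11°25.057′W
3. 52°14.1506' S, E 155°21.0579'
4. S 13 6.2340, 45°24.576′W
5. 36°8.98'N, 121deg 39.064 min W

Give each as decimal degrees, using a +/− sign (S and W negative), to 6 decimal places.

Point 1:
  Lat: 75 + 10.054/60 = 75.1675667
  S → negative
  λ: 7.09′ = 0.118167°; total 79.1181667
  W → negative
Point 2:
  Latitude: 8.03′ = 0.133833°; total 89.1338333
  hemisphere S, so the sign is −
  Lon: 25.057′ = 0.417617°; total 11.4176167
  hemisphere W, so the sign is −
Point 3:
  φ: 52 + 14.1506/60 = 52.2358433
  hemisphere S, so the sign is −
  Lon: 21.0579′ = 0.350965°; total 155.3509650
  E ⇒ keep positive
Point 4:
  Lat: 13 + 6.234/60 = 13.1039000
  S → negative
  λ: 24.576′ = 0.409600°; total 45.4096000
  W → negative
Point 5:
  Latitude: 8.98′ = 0.149667°; total 36.1496667
  N → positive
  Lon: 39.064′ = 0.651067°; total 121.6510667
  W → negative

1. -75.167567, -79.118167
2. -89.133833, -11.417617
3. -52.235843, 155.350965
4. -13.103900, -45.409600
5. 36.149667, -121.651067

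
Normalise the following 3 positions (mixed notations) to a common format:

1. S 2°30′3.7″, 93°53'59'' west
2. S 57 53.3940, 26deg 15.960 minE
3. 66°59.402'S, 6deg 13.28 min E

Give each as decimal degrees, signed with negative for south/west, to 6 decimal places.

Point 1:
  Latitude: 2 + 30/60 + 3.7/3600 = 2.5010278
  S ⇒ negate
  λ: 93° + 53/60 + 59/3600 = 93 + 0.883333 + 0.016389 = 93.8997222
  W ⇒ negate
Point 2:
  φ: 53.394′ = 0.889900°; total 57.8899000
  S → negative
  λ: 15.96′ = 0.266000°; total 26.2660000
  E → positive
Point 3:
  Latitude: 66 + 59.402/60 = 66.9900333
  hemisphere S, so the sign is −
  Longitude: 6 + 13.28/60 = 6.2213333
  E ⇒ keep positive

1. -2.501028, -93.899722
2. -57.889900, 26.266000
3. -66.990033, 6.221333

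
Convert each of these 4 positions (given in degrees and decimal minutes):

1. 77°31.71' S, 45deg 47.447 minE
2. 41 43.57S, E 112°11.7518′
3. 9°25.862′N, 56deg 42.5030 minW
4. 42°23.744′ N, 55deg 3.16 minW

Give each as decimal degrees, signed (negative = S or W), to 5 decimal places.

Point 1:
  Lat: 31.71′ = 0.528500°; total 77.528500
  S → negative
  Lon: 45 + 47.447/60 = 45.790783
  E → positive
Point 2:
  φ: 41 + 43.57/60 = 41.726167
  S ⇒ negate
  Longitude: 11.7518′ = 0.195863°; total 112.195863
  E ⇒ keep positive
Point 3:
  Latitude: 25.862′ = 0.431033°; total 9.431033
  N → positive
  λ: 56 + 42.503/60 = 56.708383
  W → negative
Point 4:
  φ: 42 + 23.744/60 = 42.395733
  N → positive
  λ: 55 + 3.16/60 = 55.052667
  hemisphere W, so the sign is −

1. -77.52850, 45.79078
2. -41.72617, 112.19586
3. 9.43103, -56.70838
4. 42.39573, -55.05267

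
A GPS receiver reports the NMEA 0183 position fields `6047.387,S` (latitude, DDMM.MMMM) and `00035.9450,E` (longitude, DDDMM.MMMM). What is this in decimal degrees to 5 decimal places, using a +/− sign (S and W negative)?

-60.78978, 0.59908

φ: split at 2 digits → 60° and 47.387′; 60 + 47.387/60 = 60.789783
S ⇒ negate
Longitude: split at 3 digits → 000° and 35.945′; 0 + 35.945/60 = 0.599083
E → positive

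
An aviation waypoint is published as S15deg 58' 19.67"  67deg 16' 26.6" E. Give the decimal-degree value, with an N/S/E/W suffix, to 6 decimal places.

φ: 58′ + 19.67″ = 58.32783′; 15 + 58.32783/60 = 15.9721306
Lon: 16′ + 26.6″ = 16.44333′; 67 + 16.44333/60 = 67.2740556

15.972131° S, 67.274056° E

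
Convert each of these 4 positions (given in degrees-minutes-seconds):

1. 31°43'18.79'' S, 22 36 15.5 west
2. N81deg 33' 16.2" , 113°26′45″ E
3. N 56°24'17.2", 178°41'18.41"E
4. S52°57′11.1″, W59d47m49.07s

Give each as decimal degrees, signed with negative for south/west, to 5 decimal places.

Point 1:
  Latitude: 43′ + 18.79″ = 43.31317′; 31 + 43.31317/60 = 31.721886
  S → negative
  λ: 22° + 36/60 + 15.5/3600 = 22 + 0.600000 + 0.004306 = 22.604306
  hemisphere W, so the sign is −
Point 2:
  Lat: 81 + 33/60 + 16.2/3600 = 81.554500
  N → positive
  λ: 113 + 26/60 + 45/3600 = 113.445833
  E → positive
Point 3:
  Lat: 56° + 24/60 + 17.2/3600 = 56 + 0.400000 + 0.004778 = 56.404778
  N ⇒ keep positive
  λ: 178 + 41/60 + 18.41/3600 = 178.688447
  E ⇒ keep positive
Point 4:
  Latitude: 57′ + 11.1″ = 57.18500′; 52 + 57.18500/60 = 52.953083
  hemisphere S, so the sign is −
  Lon: 47′ + 49.07″ = 47.81783′; 59 + 47.81783/60 = 59.796964
  hemisphere W, so the sign is −

1. -31.72189, -22.60431
2. 81.55450, 113.44583
3. 56.40478, 178.68845
4. -52.95308, -59.79696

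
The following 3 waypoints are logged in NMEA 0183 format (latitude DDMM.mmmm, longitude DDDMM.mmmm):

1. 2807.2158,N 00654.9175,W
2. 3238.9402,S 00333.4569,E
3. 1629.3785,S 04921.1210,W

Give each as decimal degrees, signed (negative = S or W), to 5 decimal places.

1. 28.12026, -6.91529
2. -32.64900, 3.55762
3. -16.48964, -49.35202

Point 1:
  Lat: degrees = first 2 digits = 28, minutes = 7.2158; 28 + 7.2158/60 = 28.120263
  N ⇒ keep positive
  Longitude: split at 3 digits → 006° and 54.9175′; 6 + 54.9175/60 = 6.915292
  W → negative
Point 2:
  Latitude: split at 2 digits → 32° and 38.9402′; 32 + 38.9402/60 = 32.649003
  hemisphere S, so the sign is −
  Lon: degrees = first 3 digits = 3, minutes = 33.4569; 3 + 33.4569/60 = 3.557615
  E → positive
Point 3:
  φ: degrees = first 2 digits = 16, minutes = 29.3785; 16 + 29.3785/60 = 16.489642
  S → negative
  λ: degrees = first 3 digits = 49, minutes = 21.121; 49 + 21.121/60 = 49.352017
  W ⇒ negate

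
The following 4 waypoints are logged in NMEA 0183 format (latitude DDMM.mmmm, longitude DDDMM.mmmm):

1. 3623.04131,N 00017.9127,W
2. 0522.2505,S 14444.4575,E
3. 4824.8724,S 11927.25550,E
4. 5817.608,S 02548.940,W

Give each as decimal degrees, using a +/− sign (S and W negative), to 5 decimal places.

Point 1:
  Lat: split at 2 digits → 36° and 23.04131′; 36 + 23.04131/60 = 36.384022
  N ⇒ keep positive
  Longitude: degrees = first 3 digits = 0, minutes = 17.9127; 0 + 17.9127/60 = 0.298545
  W ⇒ negate
Point 2:
  Latitude: split at 2 digits → 05° and 22.2505′; 5 + 22.2505/60 = 5.370842
  hemisphere S, so the sign is −
  λ: degrees = first 3 digits = 144, minutes = 44.4575; 144 + 44.4575/60 = 144.740958
  E → positive
Point 3:
  φ: degrees = first 2 digits = 48, minutes = 24.8724; 48 + 24.8724/60 = 48.414540
  hemisphere S, so the sign is −
  Longitude: split at 3 digits → 119° and 27.2555′; 119 + 27.2555/60 = 119.454258
  E → positive
Point 4:
  Latitude: degrees = first 2 digits = 58, minutes = 17.608; 58 + 17.608/60 = 58.293467
  S ⇒ negate
  Longitude: split at 3 digits → 025° and 48.94′; 25 + 48.94/60 = 25.815667
  W → negative

1. 36.38402, -0.29855
2. -5.37084, 144.74096
3. -48.41454, 119.45426
4. -58.29347, -25.81567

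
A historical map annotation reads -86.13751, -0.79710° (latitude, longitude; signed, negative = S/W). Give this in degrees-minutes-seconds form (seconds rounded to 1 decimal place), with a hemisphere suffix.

Latitude is negative → S; |value| = 86.137510
φ: 0.137510 × 60 = 8.25060′ → 8′, remainder × 60 = 15.036″
Longitude is negative → W; |value| = 0.797100
λ: 0.797100° → 47.82600′; 0.82600 × 60 = 49.560″

86°08′15.0″ S, 0°47′49.6″ W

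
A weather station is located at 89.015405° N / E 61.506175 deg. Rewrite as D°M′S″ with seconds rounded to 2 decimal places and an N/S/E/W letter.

Latitude: 0.015405 × 60 = 0.92430′ → 0′, remainder × 60 = 55.4580″
Longitude: 0.506175° → 30.37050′; 0.37050 × 60 = 22.2300″

89°00′55.46″ N, 61°30′22.23″ E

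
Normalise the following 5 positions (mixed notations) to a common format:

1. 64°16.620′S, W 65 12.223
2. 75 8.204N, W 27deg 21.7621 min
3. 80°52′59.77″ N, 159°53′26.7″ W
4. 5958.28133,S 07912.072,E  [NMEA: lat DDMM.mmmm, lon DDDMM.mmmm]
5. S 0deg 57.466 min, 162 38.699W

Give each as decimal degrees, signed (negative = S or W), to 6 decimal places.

Point 1:
  Latitude: 64 + 16.62/60 = 64.2770000
  S → negative
  Longitude: 12.223′ = 0.203717°; total 65.2037167
  W ⇒ negate
Point 2:
  Latitude: 75 + 8.204/60 = 75.1367333
  N → positive
  Lon: 27 + 21.7621/60 = 27.3627017
  W → negative
Point 3:
  φ: 52′ + 59.77″ = 52.99617′; 80 + 52.99617/60 = 80.8832694
  N ⇒ keep positive
  λ: 159° + 53/60 + 26.7/3600 = 159 + 0.883333 + 0.007417 = 159.8907500
  W → negative
Point 4:
  φ: degrees = first 2 digits = 59, minutes = 58.28133; 59 + 58.28133/60 = 59.9713555
  S → negative
  Longitude: split at 3 digits → 079° and 12.072′; 79 + 12.072/60 = 79.2012000
  E ⇒ keep positive
Point 5:
  Lat: 0 + 57.466/60 = 0.9577667
  S → negative
  λ: 38.699′ = 0.644983°; total 162.6449833
  W → negative

1. -64.277000, -65.203717
2. 75.136733, -27.362702
3. 80.883269, -159.890750
4. -59.971356, 79.201200
5. -0.957767, -162.644983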